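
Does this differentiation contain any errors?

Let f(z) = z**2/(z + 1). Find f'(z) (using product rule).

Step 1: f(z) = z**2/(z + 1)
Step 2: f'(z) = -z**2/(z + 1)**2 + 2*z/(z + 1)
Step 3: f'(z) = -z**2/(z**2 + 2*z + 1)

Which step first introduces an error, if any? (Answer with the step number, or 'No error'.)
Step 3

Step 3 is incorrect due to a dropped term.
The step shows: -z**2/(z**2 + 2*z + 1)
The correct value should be: -z**2/(z**2 + 2*z + 1) + 2*z/(z + 1)

Explanation: A term was dropped: the term 2*z/(z + 1) was incorrectly omitted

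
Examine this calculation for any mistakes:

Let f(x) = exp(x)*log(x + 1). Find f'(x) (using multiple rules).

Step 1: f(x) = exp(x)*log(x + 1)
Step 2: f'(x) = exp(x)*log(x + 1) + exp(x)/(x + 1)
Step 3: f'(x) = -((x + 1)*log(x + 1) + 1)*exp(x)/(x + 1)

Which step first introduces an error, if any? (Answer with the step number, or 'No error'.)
Step 3

Step 3 is incorrect due to a sign flip.
The step shows: -((x + 1)*log(x + 1) + 1)*exp(x)/(x + 1)
The correct value should be: ((x + 1)*log(x + 1) + 1)*exp(x)/(x + 1)

Explanation: The sign of the whole expression was flipped: the term ((x + 1)*log(x + 1) + 1)*exp(x)/(x + 1) was incorrectly written as -((x + 1)*log(x + 1) + 1)*exp(x)/(x + 1)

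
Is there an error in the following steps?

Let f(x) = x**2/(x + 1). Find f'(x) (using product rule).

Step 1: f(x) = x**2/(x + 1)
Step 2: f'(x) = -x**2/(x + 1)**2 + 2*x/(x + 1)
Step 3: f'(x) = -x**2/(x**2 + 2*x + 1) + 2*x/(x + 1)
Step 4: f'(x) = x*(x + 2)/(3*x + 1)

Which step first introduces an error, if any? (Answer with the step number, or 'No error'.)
Step 4

Step 4 is incorrect due to a wrong exponent.
The step shows: x*(x + 2)/(3*x + 1)
The correct value should be: x*(x + 2)/(x**2 + 2*x + 1)

Explanation: The exponent 2 on x was incorrectly written as 1: the term x*(x + 2)/(x**2 + 2*x + 1) was incorrectly written as x*(x + 2)/(3*x + 1)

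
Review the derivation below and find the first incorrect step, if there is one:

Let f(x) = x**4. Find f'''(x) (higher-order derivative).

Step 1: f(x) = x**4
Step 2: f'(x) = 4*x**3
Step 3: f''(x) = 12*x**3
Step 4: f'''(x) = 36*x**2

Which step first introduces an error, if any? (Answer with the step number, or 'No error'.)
Step 3

Step 3 is incorrect due to a wrong exponent.
The step shows: 12*x**3
The correct value should be: 12*x**2

Explanation: The exponent 2 on x was incorrectly written as 3: the term 12*x**2 was incorrectly written as 12*x**3
The later steps are derived from this incorrect expression, so the error originates in Step 3.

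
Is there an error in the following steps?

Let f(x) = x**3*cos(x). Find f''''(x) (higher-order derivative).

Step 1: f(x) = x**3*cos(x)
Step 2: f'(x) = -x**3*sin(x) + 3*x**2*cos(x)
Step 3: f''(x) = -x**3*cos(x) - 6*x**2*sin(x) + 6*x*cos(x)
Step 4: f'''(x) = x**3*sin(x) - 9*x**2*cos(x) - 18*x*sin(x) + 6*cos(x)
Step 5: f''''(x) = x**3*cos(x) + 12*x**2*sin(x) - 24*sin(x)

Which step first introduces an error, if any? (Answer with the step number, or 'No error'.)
Step 5

Step 5 is incorrect due to a dropped term.
The step shows: x**3*cos(x) + 12*x**2*sin(x) - 24*sin(x)
The correct value should be: x**3*cos(x) + 12*x**2*sin(x) - 36*x*cos(x) - 24*sin(x)

Explanation: A term was dropped: the term -36*x*cos(x) was incorrectly omitted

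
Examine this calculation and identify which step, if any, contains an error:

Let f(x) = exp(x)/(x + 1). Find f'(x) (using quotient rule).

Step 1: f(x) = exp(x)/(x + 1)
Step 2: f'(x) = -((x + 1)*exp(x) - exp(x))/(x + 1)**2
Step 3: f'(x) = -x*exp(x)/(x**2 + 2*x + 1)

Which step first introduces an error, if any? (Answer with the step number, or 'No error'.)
Step 2

Step 2 is incorrect due to a sign flip.
The step shows: -((x + 1)*exp(x) - exp(x))/(x + 1)**2
The correct value should be: ((x + 1)*exp(x) - exp(x))/(x + 1)**2

Explanation: The sign of the whole expression was flipped: the term ((x + 1)*exp(x) - exp(x))/(x + 1)**2 was incorrectly written as -((x + 1)*exp(x) - exp(x))/(x + 1)**2
The later steps are derived from this incorrect expression, so the error originates in Step 2.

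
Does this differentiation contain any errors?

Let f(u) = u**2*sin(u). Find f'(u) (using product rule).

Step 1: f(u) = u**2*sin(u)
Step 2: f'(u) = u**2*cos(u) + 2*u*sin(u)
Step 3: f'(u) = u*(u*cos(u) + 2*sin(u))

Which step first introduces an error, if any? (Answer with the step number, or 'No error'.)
No error

All steps in this derivation are correct.
The final answer f'(u) = u*(u*cos(u) + 2*sin(u)) is valid.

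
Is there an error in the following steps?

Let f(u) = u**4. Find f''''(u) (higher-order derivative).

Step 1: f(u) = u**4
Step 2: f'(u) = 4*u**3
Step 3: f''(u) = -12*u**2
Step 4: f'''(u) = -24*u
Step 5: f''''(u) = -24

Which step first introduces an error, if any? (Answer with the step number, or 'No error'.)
Step 3

Step 3 is incorrect due to a sign flip.
The step shows: -12*u**2
The correct value should be: 12*u**2

Explanation: The sign of the whole expression was flipped: the term 12*u**2 was incorrectly written as -12*u**2
The later steps are derived from this incorrect expression, so the error originates in Step 3.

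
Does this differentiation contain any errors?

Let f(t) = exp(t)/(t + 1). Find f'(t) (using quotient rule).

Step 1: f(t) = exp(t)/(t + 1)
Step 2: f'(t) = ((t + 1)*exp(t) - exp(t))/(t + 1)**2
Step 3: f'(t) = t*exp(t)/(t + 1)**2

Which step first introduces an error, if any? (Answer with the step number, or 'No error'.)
No error

All steps in this derivation are correct.
The final answer f'(t) = t*exp(t)/(t + 1)**2 is valid.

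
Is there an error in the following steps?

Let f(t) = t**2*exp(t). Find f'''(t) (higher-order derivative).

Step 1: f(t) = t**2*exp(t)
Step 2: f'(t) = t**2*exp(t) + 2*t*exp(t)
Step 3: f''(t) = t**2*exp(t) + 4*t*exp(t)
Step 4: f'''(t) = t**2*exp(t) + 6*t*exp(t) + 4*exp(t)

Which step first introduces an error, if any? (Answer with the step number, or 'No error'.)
Step 3

Step 3 is incorrect due to a dropped term.
The step shows: t**2*exp(t) + 4*t*exp(t)
The correct value should be: t**2*exp(t) + 4*t*exp(t) + 2*exp(t)

Explanation: A term was dropped: the term 2*exp(t) was incorrectly omitted
The later steps are derived from this incorrect expression, so the error originates in Step 3.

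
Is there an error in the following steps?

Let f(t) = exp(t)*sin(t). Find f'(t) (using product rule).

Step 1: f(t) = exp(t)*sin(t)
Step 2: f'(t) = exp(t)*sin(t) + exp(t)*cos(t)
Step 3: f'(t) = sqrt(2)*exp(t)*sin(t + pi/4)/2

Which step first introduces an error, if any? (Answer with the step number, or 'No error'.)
Step 3

Step 3 is incorrect due to a wrong exponent.
The step shows: sqrt(2)*exp(t)*sin(t + pi/4)/2
The correct value should be: sqrt(2)*exp(t)*sin(t + pi/4)

Explanation: The exponent 1/2 on 2 was incorrectly written as -1/2: the term sqrt(2)*exp(t)*sin(t + pi/4) was incorrectly written as sqrt(2)*exp(t)*sin(t + pi/4)/2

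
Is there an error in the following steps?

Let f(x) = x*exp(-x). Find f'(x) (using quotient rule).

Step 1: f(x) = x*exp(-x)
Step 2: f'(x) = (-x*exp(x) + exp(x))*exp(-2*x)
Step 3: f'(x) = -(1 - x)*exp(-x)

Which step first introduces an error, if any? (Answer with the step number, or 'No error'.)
Step 3

Step 3 is incorrect due to a sign flip.
The step shows: -(1 - x)*exp(-x)
The correct value should be: (1 - x)*exp(-x)

Explanation: The sign of the whole expression was flipped: the term (1 - x)*exp(-x) was incorrectly written as -(1 - x)*exp(-x)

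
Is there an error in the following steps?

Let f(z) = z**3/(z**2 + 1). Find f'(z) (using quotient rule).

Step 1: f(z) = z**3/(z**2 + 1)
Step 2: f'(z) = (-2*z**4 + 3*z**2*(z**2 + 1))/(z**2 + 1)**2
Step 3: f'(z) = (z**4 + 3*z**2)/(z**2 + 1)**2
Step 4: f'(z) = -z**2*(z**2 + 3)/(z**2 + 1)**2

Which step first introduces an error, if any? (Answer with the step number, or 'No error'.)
Step 4

Step 4 is incorrect due to a sign flip.
The step shows: -z**2*(z**2 + 3)/(z**2 + 1)**2
The correct value should be: z**2*(z**2 + 3)/(z**2 + 1)**2

Explanation: The sign of the whole expression was flipped: the term z**2*(z**2 + 3)/(z**2 + 1)**2 was incorrectly written as -z**2*(z**2 + 3)/(z**2 + 1)**2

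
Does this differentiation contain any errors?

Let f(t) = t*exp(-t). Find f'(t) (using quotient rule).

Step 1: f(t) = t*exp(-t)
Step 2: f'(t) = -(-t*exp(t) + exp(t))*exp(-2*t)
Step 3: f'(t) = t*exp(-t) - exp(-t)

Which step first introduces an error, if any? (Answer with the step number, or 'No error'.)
Step 2

Step 2 is incorrect due to a sign flip.
The step shows: -(-t*exp(t) + exp(t))*exp(-2*t)
The correct value should be: (-t*exp(t) + exp(t))*exp(-2*t)

Explanation: The sign of the whole expression was flipped: the term (-t*exp(t) + exp(t))*exp(-2*t) was incorrectly written as -(-t*exp(t) + exp(t))*exp(-2*t)
The later steps are derived from this incorrect expression, so the error originates in Step 2.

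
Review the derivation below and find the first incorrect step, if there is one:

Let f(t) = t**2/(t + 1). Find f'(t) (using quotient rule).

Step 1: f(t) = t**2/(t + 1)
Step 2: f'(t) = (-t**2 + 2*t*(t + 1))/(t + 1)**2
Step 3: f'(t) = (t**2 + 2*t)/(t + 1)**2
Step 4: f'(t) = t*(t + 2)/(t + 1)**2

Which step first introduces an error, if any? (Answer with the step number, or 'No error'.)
No error

All steps in this derivation are correct.
The final answer f'(t) = t*(t + 2)/(t + 1)**2 is valid.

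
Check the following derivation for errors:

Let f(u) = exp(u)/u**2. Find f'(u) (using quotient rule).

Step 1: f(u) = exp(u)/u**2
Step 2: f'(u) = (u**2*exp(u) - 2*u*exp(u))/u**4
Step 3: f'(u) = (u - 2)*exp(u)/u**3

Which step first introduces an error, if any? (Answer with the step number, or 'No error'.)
No error

All steps in this derivation are correct.
The final answer f'(u) = (u - 2)*exp(u)/u**3 is valid.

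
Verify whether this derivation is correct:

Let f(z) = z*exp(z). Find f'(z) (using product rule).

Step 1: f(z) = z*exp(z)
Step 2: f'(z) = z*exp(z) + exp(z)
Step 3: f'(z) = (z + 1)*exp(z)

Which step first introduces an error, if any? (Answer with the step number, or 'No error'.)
No error

All steps in this derivation are correct.
The final answer f'(z) = (z + 1)*exp(z) is valid.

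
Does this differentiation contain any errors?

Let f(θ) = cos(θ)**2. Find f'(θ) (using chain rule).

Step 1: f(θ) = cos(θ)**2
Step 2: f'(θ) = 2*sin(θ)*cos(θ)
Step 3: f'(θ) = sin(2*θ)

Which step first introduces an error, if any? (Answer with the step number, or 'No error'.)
Step 2

Step 2 is incorrect due to a sign flip.
The step shows: 2*sin(θ)*cos(θ)
The correct value should be: -2*sin(θ)*cos(θ)

Explanation: The sign of the whole expression was flipped: the term -2*sin(θ)*cos(θ) was incorrectly written as 2*sin(θ)*cos(θ)
The later steps are derived from this incorrect expression, so the error originates in Step 2.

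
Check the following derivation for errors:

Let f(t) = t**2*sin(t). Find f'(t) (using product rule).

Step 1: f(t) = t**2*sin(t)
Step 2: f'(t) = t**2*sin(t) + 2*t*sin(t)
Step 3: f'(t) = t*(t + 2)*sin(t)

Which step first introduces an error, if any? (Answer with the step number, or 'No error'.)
Step 2

Step 2 is incorrect due to a wrong trig function.
The step shows: t**2*sin(t) + 2*t*sin(t)
The correct value should be: t**2*cos(t) + 2*t*sin(t)

Explanation: cos(t) was incorrectly written as sin(t): the term t**2*cos(t) was incorrectly written as t**2*sin(t)
The later steps are derived from this incorrect expression, so the error originates in Step 2.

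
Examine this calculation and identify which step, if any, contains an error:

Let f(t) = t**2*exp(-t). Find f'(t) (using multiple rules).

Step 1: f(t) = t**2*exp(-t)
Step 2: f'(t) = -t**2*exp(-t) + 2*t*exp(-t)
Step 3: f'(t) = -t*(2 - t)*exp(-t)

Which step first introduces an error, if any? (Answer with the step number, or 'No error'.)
Step 3

Step 3 is incorrect due to a sign flip.
The step shows: -t*(2 - t)*exp(-t)
The correct value should be: t*(2 - t)*exp(-t)

Explanation: The sign of the whole expression was flipped: the term t*(2 - t)*exp(-t) was incorrectly written as -t*(2 - t)*exp(-t)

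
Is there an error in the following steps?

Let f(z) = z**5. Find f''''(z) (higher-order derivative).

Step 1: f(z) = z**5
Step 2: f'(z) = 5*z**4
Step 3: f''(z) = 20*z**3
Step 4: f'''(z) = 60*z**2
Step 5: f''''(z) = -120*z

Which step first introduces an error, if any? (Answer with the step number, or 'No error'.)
Step 5

Step 5 is incorrect due to a sign flip.
The step shows: -120*z
The correct value should be: 120*z

Explanation: The sign of the whole expression was flipped: the term 120*z was incorrectly written as -120*z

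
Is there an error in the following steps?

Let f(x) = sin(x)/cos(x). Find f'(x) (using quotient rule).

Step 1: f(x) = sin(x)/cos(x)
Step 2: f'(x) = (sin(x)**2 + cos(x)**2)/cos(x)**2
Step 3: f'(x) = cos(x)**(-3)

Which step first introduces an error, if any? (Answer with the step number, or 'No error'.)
Step 3

Step 3 is incorrect due to a wrong exponent.
The step shows: cos(x)**(-3)
The correct value should be: cos(x)**(-2)

Explanation: The exponent -2 on cos(x) was incorrectly written as -3: the term cos(x)**(-2) was incorrectly written as cos(x)**(-3)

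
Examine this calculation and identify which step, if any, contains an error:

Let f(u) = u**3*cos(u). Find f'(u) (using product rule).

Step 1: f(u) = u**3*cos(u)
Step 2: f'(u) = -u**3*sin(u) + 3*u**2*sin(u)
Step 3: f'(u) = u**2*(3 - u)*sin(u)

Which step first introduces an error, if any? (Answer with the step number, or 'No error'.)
Step 2

Step 2 is incorrect due to a wrong trig function.
The step shows: -u**3*sin(u) + 3*u**2*sin(u)
The correct value should be: -u**3*sin(u) + 3*u**2*cos(u)

Explanation: cos(u) was incorrectly written as sin(u): the term 3*u**2*cos(u) was incorrectly written as 3*u**2*sin(u)
The later steps are derived from this incorrect expression, so the error originates in Step 2.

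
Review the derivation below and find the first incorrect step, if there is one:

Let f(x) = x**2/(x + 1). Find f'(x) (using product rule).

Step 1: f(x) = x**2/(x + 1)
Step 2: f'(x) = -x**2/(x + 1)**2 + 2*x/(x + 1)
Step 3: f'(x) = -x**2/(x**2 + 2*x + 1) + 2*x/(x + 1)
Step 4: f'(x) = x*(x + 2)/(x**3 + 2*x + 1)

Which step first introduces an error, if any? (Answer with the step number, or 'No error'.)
Step 4

Step 4 is incorrect due to a wrong exponent.
The step shows: x*(x + 2)/(x**3 + 2*x + 1)
The correct value should be: x*(x + 2)/(x**2 + 2*x + 1)

Explanation: The exponent 2 on x was incorrectly written as 3: the term x*(x + 2)/(x**2 + 2*x + 1) was incorrectly written as x*(x + 2)/(x**3 + 2*x + 1)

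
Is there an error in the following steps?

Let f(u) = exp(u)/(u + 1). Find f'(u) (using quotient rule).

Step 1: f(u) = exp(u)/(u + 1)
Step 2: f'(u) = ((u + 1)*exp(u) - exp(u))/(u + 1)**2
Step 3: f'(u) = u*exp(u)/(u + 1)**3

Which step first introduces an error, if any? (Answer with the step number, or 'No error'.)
Step 3

Step 3 is incorrect due to a wrong exponent.
The step shows: u*exp(u)/(u + 1)**3
The correct value should be: u*exp(u)/(u + 1)**2

Explanation: The exponent -2 on u + 1 was incorrectly written as -3: the term u*exp(u)/(u + 1)**2 was incorrectly written as u*exp(u)/(u + 1)**3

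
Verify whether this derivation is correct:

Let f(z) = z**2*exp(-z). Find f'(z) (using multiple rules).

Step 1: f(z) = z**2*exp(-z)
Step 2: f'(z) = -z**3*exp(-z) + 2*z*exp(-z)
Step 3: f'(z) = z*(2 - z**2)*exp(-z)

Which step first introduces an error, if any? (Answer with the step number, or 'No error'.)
Step 2

Step 2 is incorrect due to a wrong exponent.
The step shows: -z**3*exp(-z) + 2*z*exp(-z)
The correct value should be: -z**2*exp(-z) + 2*z*exp(-z)

Explanation: The exponent 2 on z was incorrectly written as 3: the term -z**2*exp(-z) was incorrectly written as -z**3*exp(-z)
The later steps are derived from this incorrect expression, so the error originates in Step 2.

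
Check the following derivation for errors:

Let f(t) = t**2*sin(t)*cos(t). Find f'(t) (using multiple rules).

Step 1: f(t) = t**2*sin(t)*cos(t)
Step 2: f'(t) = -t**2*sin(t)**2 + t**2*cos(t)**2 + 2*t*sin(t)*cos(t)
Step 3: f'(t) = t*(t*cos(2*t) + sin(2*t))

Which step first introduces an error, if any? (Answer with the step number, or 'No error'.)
No error

All steps in this derivation are correct.
The final answer f'(t) = t*(t*cos(2*t) + sin(2*t)) is valid.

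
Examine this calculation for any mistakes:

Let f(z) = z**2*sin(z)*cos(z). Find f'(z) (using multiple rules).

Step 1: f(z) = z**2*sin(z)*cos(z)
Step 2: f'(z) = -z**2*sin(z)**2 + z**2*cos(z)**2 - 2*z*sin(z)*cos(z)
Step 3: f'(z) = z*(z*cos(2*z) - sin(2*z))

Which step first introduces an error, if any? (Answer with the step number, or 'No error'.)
Step 2

Step 2 is incorrect due to a sign flip.
The step shows: -z**2*sin(z)**2 + z**2*cos(z)**2 - 2*z*sin(z)*cos(z)
The correct value should be: -z**2*sin(z)**2 + z**2*cos(z)**2 + 2*z*sin(z)*cos(z)

Explanation: The sign of one term was flipped: the term 2*z*sin(z)*cos(z) was incorrectly written as -2*z*sin(z)*cos(z)
The later steps are derived from this incorrect expression, so the error originates in Step 2.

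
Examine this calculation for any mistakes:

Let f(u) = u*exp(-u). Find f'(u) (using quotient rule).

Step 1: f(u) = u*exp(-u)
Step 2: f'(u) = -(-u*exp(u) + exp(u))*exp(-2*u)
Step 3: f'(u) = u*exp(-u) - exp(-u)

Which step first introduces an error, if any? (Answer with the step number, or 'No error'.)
Step 2

Step 2 is incorrect due to a sign flip.
The step shows: -(-u*exp(u) + exp(u))*exp(-2*u)
The correct value should be: (-u*exp(u) + exp(u))*exp(-2*u)

Explanation: The sign of the whole expression was flipped: the term (-u*exp(u) + exp(u))*exp(-2*u) was incorrectly written as -(-u*exp(u) + exp(u))*exp(-2*u)
The later steps are derived from this incorrect expression, so the error originates in Step 2.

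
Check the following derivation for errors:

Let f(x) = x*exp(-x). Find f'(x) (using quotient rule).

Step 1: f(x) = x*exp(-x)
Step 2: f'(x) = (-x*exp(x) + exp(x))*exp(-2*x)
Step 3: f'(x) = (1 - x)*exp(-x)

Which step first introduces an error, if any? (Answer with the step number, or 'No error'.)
No error

All steps in this derivation are correct.
The final answer f'(x) = (1 - x)*exp(-x) is valid.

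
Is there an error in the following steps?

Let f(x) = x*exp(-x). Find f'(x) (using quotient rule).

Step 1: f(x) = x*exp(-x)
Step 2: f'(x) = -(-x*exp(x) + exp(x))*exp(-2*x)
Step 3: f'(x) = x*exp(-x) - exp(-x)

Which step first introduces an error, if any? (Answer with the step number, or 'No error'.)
Step 2

Step 2 is incorrect due to a sign flip.
The step shows: -(-x*exp(x) + exp(x))*exp(-2*x)
The correct value should be: (-x*exp(x) + exp(x))*exp(-2*x)

Explanation: The sign of the whole expression was flipped: the term (-x*exp(x) + exp(x))*exp(-2*x) was incorrectly written as -(-x*exp(x) + exp(x))*exp(-2*x)
The later steps are derived from this incorrect expression, so the error originates in Step 2.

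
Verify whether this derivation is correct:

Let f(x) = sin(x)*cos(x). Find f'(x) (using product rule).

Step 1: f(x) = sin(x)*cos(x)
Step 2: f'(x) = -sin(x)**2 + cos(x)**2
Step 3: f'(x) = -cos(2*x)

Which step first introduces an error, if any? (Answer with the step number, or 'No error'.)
Step 3

Step 3 is incorrect due to a sign flip.
The step shows: -cos(2*x)
The correct value should be: cos(2*x)

Explanation: The sign of the whole expression was flipped: the term cos(2*x) was incorrectly written as -cos(2*x)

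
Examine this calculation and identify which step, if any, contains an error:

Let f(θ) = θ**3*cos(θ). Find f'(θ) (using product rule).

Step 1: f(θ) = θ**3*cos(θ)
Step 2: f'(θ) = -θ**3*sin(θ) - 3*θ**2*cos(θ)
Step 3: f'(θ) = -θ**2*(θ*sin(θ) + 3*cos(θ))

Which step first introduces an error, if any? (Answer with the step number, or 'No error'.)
Step 2

Step 2 is incorrect due to a sign flip.
The step shows: -θ**3*sin(θ) - 3*θ**2*cos(θ)
The correct value should be: -θ**3*sin(θ) + 3*θ**2*cos(θ)

Explanation: The sign of one term was flipped: the term 3*θ**2*cos(θ) was incorrectly written as -3*θ**2*cos(θ)
The later steps are derived from this incorrect expression, so the error originates in Step 2.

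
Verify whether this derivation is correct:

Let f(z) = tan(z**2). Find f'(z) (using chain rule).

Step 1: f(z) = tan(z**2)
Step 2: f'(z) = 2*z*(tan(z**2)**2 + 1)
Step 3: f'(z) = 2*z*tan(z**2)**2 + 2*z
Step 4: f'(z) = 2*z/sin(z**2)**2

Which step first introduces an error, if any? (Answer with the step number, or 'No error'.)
Step 4

Step 4 is incorrect due to a wrong trig function.
The step shows: 2*z/sin(z**2)**2
The correct value should be: 2*z/cos(z**2)**2

Explanation: cos(z**2) was incorrectly written as sin(z**2): the term 2*z/cos(z**2)**2 was incorrectly written as 2*z/sin(z**2)**2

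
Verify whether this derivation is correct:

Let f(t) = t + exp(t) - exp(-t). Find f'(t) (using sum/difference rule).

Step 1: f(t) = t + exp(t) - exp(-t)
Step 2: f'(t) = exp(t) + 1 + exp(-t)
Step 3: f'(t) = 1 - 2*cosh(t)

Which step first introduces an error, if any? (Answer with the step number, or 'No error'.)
Step 3

Step 3 is incorrect due to a sign flip.
The step shows: 1 - 2*cosh(t)
The correct value should be: 2*cosh(t) + 1

Explanation: The sign of one term was flipped: the term 2*cosh(t) was incorrectly written as -2*cosh(t)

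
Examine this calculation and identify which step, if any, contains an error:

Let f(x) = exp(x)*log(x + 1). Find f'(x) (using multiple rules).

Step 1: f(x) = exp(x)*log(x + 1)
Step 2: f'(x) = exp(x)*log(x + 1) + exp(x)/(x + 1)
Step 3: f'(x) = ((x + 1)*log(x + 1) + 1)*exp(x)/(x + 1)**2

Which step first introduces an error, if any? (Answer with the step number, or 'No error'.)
Step 3

Step 3 is incorrect due to a wrong exponent.
The step shows: ((x + 1)*log(x + 1) + 1)*exp(x)/(x + 1)**2
The correct value should be: ((x + 1)*log(x + 1) + 1)*exp(x)/(x + 1)

Explanation: The exponent -1 on x + 1 was incorrectly written as -2: the term ((x + 1)*log(x + 1) + 1)*exp(x)/(x + 1) was incorrectly written as ((x + 1)*log(x + 1) + 1)*exp(x)/(x + 1)**2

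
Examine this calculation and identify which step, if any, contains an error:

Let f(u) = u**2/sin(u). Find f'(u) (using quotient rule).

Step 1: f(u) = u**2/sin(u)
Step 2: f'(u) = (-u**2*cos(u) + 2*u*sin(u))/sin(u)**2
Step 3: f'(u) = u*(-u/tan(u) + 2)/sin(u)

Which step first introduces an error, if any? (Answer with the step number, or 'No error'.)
No error

All steps in this derivation are correct.
The final answer f'(u) = u*(-u/tan(u) + 2)/sin(u) is valid.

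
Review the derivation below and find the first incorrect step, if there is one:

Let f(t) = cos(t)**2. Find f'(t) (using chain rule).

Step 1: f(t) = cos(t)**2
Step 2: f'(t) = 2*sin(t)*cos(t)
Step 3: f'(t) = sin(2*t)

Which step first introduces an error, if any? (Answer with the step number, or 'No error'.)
Step 2

Step 2 is incorrect due to a sign flip.
The step shows: 2*sin(t)*cos(t)
The correct value should be: -2*sin(t)*cos(t)

Explanation: The sign of the whole expression was flipped: the term -2*sin(t)*cos(t) was incorrectly written as 2*sin(t)*cos(t)
The later steps are derived from this incorrect expression, so the error originates in Step 2.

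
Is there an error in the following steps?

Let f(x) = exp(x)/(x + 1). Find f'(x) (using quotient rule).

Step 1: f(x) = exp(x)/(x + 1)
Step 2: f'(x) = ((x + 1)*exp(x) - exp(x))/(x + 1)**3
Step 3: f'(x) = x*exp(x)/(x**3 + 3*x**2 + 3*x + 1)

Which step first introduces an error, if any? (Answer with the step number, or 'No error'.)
Step 2

Step 2 is incorrect due to a wrong exponent.
The step shows: ((x + 1)*exp(x) - exp(x))/(x + 1)**3
The correct value should be: ((x + 1)*exp(x) - exp(x))/(x + 1)**2

Explanation: The exponent -2 on x + 1 was incorrectly written as -3: the term ((x + 1)*exp(x) - exp(x))/(x + 1)**2 was incorrectly written as ((x + 1)*exp(x) - exp(x))/(x + 1)**3
The later steps are derived from this incorrect expression, so the error originates in Step 2.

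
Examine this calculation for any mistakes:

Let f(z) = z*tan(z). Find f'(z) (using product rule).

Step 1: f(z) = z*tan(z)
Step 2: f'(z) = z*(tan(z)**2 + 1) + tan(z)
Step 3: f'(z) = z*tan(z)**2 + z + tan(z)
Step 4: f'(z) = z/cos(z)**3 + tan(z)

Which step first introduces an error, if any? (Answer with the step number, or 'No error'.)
Step 4

Step 4 is incorrect due to a wrong exponent.
The step shows: z/cos(z)**3 + tan(z)
The correct value should be: z/cos(z)**2 + tan(z)

Explanation: The exponent -2 on cos(z) was incorrectly written as -3: the term z/cos(z)**2 was incorrectly written as z/cos(z)**3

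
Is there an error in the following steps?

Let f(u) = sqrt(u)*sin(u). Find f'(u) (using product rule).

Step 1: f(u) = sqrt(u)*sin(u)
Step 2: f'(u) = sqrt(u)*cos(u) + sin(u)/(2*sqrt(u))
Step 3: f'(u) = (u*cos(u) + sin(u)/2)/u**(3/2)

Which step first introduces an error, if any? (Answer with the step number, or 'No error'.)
Step 3

Step 3 is incorrect due to a wrong exponent.
The step shows: (u*cos(u) + sin(u)/2)/u**(3/2)
The correct value should be: (u*cos(u) + sin(u)/2)/sqrt(u)

Explanation: The exponent -1/2 on u was incorrectly written as -3/2: the term (u*cos(u) + sin(u)/2)/sqrt(u) was incorrectly written as (u*cos(u) + sin(u)/2)/u**(3/2)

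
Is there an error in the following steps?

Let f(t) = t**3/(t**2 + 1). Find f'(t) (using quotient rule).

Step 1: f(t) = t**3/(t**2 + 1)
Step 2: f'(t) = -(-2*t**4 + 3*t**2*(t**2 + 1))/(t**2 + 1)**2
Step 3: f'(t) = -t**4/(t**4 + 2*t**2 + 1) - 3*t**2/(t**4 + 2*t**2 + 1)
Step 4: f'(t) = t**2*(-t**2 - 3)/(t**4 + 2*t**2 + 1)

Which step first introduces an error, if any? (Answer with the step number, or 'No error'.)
Step 2

Step 2 is incorrect due to a sign flip.
The step shows: -(-2*t**4 + 3*t**2*(t**2 + 1))/(t**2 + 1)**2
The correct value should be: (-2*t**4 + 3*t**2*(t**2 + 1))/(t**2 + 1)**2

Explanation: The sign of the whole expression was flipped: the term (-2*t**4 + 3*t**2*(t**2 + 1))/(t**2 + 1)**2 was incorrectly written as -(-2*t**4 + 3*t**2*(t**2 + 1))/(t**2 + 1)**2
The later steps are derived from this incorrect expression, so the error originates in Step 2.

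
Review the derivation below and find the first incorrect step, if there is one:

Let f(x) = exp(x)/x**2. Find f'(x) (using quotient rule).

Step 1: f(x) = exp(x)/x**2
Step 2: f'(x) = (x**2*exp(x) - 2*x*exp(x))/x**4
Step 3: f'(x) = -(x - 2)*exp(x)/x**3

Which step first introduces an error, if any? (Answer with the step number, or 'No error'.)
Step 3

Step 3 is incorrect due to a sign flip.
The step shows: -(x - 2)*exp(x)/x**3
The correct value should be: (x - 2)*exp(x)/x**3

Explanation: The sign of the whole expression was flipped: the term (x - 2)*exp(x)/x**3 was incorrectly written as -(x - 2)*exp(x)/x**3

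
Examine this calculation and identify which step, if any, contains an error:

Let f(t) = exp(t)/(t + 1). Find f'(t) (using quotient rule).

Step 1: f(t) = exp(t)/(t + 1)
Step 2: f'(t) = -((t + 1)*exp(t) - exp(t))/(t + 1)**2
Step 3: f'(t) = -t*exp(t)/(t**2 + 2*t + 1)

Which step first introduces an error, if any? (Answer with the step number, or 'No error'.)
Step 2

Step 2 is incorrect due to a sign flip.
The step shows: -((t + 1)*exp(t) - exp(t))/(t + 1)**2
The correct value should be: ((t + 1)*exp(t) - exp(t))/(t + 1)**2

Explanation: The sign of the whole expression was flipped: the term ((t + 1)*exp(t) - exp(t))/(t + 1)**2 was incorrectly written as -((t + 1)*exp(t) - exp(t))/(t + 1)**2
The later steps are derived from this incorrect expression, so the error originates in Step 2.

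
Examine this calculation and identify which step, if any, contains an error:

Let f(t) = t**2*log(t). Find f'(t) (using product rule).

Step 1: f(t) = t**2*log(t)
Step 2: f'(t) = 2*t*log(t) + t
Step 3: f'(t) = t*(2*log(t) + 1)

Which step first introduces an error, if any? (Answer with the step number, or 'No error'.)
No error

All steps in this derivation are correct.
The final answer f'(t) = t*(2*log(t) + 1) is valid.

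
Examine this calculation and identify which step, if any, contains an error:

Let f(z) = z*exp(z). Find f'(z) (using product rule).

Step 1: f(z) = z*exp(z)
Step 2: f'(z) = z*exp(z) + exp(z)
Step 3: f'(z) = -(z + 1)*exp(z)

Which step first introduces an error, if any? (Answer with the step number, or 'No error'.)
Step 3

Step 3 is incorrect due to a sign flip.
The step shows: -(z + 1)*exp(z)
The correct value should be: (z + 1)*exp(z)

Explanation: The sign of the whole expression was flipped: the term (z + 1)*exp(z) was incorrectly written as -(z + 1)*exp(z)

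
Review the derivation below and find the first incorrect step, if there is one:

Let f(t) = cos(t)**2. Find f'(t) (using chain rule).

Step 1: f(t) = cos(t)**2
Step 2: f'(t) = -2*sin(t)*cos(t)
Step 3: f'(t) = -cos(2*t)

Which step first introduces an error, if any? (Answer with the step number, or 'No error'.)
Step 3

Step 3 is incorrect due to a wrong trig function.
The step shows: -cos(2*t)
The correct value should be: -sin(2*t)

Explanation: sin(2*t) was incorrectly written as cos(2*t): the term -sin(2*t) was incorrectly written as -cos(2*t)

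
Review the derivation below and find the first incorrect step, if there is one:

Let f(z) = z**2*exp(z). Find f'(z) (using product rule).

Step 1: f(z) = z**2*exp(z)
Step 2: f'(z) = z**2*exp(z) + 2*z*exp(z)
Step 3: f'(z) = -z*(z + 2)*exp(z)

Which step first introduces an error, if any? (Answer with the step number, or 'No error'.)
Step 3

Step 3 is incorrect due to a sign flip.
The step shows: -z*(z + 2)*exp(z)
The correct value should be: z*(z + 2)*exp(z)

Explanation: The sign of the whole expression was flipped: the term z*(z + 2)*exp(z) was incorrectly written as -z*(z + 2)*exp(z)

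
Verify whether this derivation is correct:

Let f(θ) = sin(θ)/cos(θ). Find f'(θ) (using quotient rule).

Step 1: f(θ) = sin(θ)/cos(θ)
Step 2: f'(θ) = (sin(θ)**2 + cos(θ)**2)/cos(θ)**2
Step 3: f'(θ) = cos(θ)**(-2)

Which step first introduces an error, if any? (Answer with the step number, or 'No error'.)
No error

All steps in this derivation are correct.
The final answer f'(θ) = cos(θ)**(-2) is valid.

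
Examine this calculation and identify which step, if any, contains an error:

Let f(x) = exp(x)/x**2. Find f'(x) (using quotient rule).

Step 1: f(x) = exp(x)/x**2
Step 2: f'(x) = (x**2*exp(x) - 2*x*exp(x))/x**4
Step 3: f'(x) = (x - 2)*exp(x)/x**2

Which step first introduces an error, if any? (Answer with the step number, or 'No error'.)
Step 3

Step 3 is incorrect due to a wrong exponent.
The step shows: (x - 2)*exp(x)/x**2
The correct value should be: (x - 2)*exp(x)/x**3

Explanation: The exponent -3 on x was incorrectly written as -2: the term (x - 2)*exp(x)/x**3 was incorrectly written as (x - 2)*exp(x)/x**2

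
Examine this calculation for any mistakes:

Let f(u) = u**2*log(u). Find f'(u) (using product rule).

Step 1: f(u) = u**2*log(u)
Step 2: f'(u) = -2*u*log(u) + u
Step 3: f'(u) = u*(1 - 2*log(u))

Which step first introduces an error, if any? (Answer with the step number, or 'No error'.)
Step 2

Step 2 is incorrect due to a sign flip.
The step shows: -2*u*log(u) + u
The correct value should be: 2*u*log(u) + u

Explanation: The sign of one term was flipped: the term 2*u*log(u) was incorrectly written as -2*u*log(u)
The later steps are derived from this incorrect expression, so the error originates in Step 2.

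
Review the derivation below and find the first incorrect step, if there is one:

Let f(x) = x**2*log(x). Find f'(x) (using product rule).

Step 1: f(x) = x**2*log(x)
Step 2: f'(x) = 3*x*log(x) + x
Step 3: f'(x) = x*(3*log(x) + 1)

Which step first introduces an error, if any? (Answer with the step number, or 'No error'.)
Step 2

Step 2 is incorrect due to a wrong coefficient.
The step shows: 3*x*log(x) + x
The correct value should be: 2*x*log(x) + x

Explanation: The coefficient 2 was incorrectly written as 3: the term 2*x*log(x) was incorrectly written as 3*x*log(x)
The later steps are derived from this incorrect expression, so the error originates in Step 2.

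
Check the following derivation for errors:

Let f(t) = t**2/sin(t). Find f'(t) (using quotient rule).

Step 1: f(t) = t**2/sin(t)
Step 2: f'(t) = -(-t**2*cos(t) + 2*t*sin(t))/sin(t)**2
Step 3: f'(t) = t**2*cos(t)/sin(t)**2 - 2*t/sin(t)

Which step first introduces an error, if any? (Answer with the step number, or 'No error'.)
Step 2

Step 2 is incorrect due to a sign flip.
The step shows: -(-t**2*cos(t) + 2*t*sin(t))/sin(t)**2
The correct value should be: (-t**2*cos(t) + 2*t*sin(t))/sin(t)**2

Explanation: The sign of the whole expression was flipped: the term (-t**2*cos(t) + 2*t*sin(t))/sin(t)**2 was incorrectly written as -(-t**2*cos(t) + 2*t*sin(t))/sin(t)**2
The later steps are derived from this incorrect expression, so the error originates in Step 2.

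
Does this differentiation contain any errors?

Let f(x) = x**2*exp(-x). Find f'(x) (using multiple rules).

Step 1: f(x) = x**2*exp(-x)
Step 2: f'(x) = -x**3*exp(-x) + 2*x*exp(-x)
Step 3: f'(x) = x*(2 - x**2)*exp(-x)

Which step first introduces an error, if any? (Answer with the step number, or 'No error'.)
Step 2

Step 2 is incorrect due to a wrong exponent.
The step shows: -x**3*exp(-x) + 2*x*exp(-x)
The correct value should be: -x**2*exp(-x) + 2*x*exp(-x)

Explanation: The exponent 2 on x was incorrectly written as 3: the term -x**2*exp(-x) was incorrectly written as -x**3*exp(-x)
The later steps are derived from this incorrect expression, so the error originates in Step 2.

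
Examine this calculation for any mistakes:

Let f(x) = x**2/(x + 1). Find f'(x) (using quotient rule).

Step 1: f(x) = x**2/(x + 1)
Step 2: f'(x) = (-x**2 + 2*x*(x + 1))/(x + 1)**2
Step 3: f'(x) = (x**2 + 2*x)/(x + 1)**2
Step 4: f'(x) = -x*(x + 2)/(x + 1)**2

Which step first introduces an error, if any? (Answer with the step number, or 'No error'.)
Step 4

Step 4 is incorrect due to a sign flip.
The step shows: -x*(x + 2)/(x + 1)**2
The correct value should be: x*(x + 2)/(x + 1)**2

Explanation: The sign of the whole expression was flipped: the term x*(x + 2)/(x + 1)**2 was incorrectly written as -x*(x + 2)/(x + 1)**2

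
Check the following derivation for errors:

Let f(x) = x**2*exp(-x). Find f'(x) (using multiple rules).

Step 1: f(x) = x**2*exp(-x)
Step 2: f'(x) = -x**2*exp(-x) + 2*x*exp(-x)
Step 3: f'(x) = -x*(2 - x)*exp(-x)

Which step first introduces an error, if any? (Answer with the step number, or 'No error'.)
Step 3

Step 3 is incorrect due to a sign flip.
The step shows: -x*(2 - x)*exp(-x)
The correct value should be: x*(2 - x)*exp(-x)

Explanation: The sign of the whole expression was flipped: the term x*(2 - x)*exp(-x) was incorrectly written as -x*(2 - x)*exp(-x)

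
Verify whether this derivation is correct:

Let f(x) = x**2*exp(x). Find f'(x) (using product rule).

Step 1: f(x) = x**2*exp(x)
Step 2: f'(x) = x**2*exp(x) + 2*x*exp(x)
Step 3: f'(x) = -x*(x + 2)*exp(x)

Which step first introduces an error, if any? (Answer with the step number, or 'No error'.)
Step 3

Step 3 is incorrect due to a sign flip.
The step shows: -x*(x + 2)*exp(x)
The correct value should be: x*(x + 2)*exp(x)

Explanation: The sign of the whole expression was flipped: the term x*(x + 2)*exp(x) was incorrectly written as -x*(x + 2)*exp(x)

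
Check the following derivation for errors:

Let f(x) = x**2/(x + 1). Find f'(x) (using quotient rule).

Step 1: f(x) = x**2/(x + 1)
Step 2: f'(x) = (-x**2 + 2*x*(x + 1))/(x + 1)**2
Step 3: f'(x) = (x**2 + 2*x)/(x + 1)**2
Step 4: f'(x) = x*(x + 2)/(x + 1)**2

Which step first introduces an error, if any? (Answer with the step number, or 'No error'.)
No error

All steps in this derivation are correct.
The final answer f'(x) = x*(x + 2)/(x + 1)**2 is valid.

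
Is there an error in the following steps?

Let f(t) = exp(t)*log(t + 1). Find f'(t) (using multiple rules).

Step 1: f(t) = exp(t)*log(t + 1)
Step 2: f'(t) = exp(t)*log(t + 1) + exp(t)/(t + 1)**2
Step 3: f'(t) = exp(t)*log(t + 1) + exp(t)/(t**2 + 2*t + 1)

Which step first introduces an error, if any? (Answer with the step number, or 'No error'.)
Step 2

Step 2 is incorrect due to a wrong exponent.
The step shows: exp(t)*log(t + 1) + exp(t)/(t + 1)**2
The correct value should be: exp(t)*log(t + 1) + exp(t)/(t + 1)

Explanation: The exponent -1 on t + 1 was incorrectly written as -2: the term exp(t)/(t + 1) was incorrectly written as exp(t)/(t + 1)**2
The later steps are derived from this incorrect expression, so the error originates in Step 2.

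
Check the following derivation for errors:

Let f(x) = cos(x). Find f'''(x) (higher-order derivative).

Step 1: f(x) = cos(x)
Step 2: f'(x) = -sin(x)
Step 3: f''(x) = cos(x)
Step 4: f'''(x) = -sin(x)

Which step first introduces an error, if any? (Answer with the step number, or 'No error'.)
Step 3

Step 3 is incorrect due to a sign flip.
The step shows: cos(x)
The correct value should be: -cos(x)

Explanation: The sign of the whole expression was flipped: the term -cos(x) was incorrectly written as cos(x)
The later steps are derived from this incorrect expression, so the error originates in Step 3.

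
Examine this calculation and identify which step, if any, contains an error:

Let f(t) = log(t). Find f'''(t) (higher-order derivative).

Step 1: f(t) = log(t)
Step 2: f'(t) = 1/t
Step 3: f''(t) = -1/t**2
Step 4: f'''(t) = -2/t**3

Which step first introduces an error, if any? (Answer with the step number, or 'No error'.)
Step 4

Step 4 is incorrect due to a sign flip.
The step shows: -2/t**3
The correct value should be: 2/t**3

Explanation: The sign of the whole expression was flipped: the term 2/t**3 was incorrectly written as -2/t**3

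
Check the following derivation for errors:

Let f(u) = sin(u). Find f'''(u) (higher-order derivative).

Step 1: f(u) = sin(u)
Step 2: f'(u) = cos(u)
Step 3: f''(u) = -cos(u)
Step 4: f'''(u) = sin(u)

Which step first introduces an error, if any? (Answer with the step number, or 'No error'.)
Step 3

Step 3 is incorrect due to a wrong trig function.
The step shows: -cos(u)
The correct value should be: -sin(u)

Explanation: sin(u) was incorrectly written as cos(u): the term -sin(u) was incorrectly written as -cos(u)
The later steps are derived from this incorrect expression, so the error originates in Step 3.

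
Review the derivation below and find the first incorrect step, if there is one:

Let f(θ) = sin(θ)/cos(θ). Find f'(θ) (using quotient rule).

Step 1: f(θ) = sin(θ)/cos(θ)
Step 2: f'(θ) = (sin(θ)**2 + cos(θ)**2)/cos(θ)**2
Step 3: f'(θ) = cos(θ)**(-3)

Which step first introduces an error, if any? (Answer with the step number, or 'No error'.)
Step 3

Step 3 is incorrect due to a wrong exponent.
The step shows: cos(θ)**(-3)
The correct value should be: cos(θ)**(-2)

Explanation: The exponent -2 on cos(θ) was incorrectly written as -3: the term cos(θ)**(-2) was incorrectly written as cos(θ)**(-3)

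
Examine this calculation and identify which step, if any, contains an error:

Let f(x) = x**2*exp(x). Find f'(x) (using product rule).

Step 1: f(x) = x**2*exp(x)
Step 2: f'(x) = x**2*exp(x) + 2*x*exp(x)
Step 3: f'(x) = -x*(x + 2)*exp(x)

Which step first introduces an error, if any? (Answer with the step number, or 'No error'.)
Step 3

Step 3 is incorrect due to a sign flip.
The step shows: -x*(x + 2)*exp(x)
The correct value should be: x*(x + 2)*exp(x)

Explanation: The sign of the whole expression was flipped: the term x*(x + 2)*exp(x) was incorrectly written as -x*(x + 2)*exp(x)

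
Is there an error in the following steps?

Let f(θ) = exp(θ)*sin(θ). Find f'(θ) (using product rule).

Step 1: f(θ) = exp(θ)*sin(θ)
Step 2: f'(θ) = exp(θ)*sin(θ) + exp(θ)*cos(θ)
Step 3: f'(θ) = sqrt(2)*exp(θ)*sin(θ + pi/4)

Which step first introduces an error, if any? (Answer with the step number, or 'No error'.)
No error

All steps in this derivation are correct.
The final answer f'(θ) = sqrt(2)*exp(θ)*sin(θ + pi/4) is valid.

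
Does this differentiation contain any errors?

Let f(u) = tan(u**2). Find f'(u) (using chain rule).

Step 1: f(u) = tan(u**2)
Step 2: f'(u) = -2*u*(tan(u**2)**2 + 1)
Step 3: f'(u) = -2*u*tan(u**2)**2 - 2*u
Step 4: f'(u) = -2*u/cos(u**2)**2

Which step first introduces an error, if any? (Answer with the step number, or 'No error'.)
Step 2

Step 2 is incorrect due to a sign flip.
The step shows: -2*u*(tan(u**2)**2 + 1)
The correct value should be: 2*u*(tan(u**2)**2 + 1)

Explanation: The sign of the whole expression was flipped: the term 2*u*(tan(u**2)**2 + 1) was incorrectly written as -2*u*(tan(u**2)**2 + 1)
The later steps are derived from this incorrect expression, so the error originates in Step 2.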